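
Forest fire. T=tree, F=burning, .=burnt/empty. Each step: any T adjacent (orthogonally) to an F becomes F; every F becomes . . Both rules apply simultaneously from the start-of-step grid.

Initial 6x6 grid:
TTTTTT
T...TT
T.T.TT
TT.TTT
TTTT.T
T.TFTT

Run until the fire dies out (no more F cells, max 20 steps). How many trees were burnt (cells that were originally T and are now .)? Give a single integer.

Answer: 26

Derivation:
Step 1: +3 fires, +1 burnt (F count now 3)
Step 2: +3 fires, +3 burnt (F count now 3)
Step 3: +3 fires, +3 burnt (F count now 3)
Step 4: +4 fires, +3 burnt (F count now 4)
Step 5: +4 fires, +4 burnt (F count now 4)
Step 6: +3 fires, +4 burnt (F count now 3)
Step 7: +3 fires, +3 burnt (F count now 3)
Step 8: +2 fires, +3 burnt (F count now 2)
Step 9: +1 fires, +2 burnt (F count now 1)
Step 10: +0 fires, +1 burnt (F count now 0)
Fire out after step 10
Initially T: 27, now '.': 35
Total burnt (originally-T cells now '.'): 26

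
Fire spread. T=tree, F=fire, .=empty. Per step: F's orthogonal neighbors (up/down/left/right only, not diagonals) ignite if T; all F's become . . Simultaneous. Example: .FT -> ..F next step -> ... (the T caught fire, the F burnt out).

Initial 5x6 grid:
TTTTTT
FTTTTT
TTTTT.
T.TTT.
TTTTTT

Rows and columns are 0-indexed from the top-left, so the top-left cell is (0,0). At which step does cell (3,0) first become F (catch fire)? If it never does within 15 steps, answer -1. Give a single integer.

Step 1: cell (3,0)='T' (+3 fires, +1 burnt)
Step 2: cell (3,0)='F' (+4 fires, +3 burnt)
  -> target ignites at step 2
Step 3: cell (3,0)='.' (+4 fires, +4 burnt)
Step 4: cell (3,0)='.' (+5 fires, +4 burnt)
Step 5: cell (3,0)='.' (+5 fires, +5 burnt)
Step 6: cell (3,0)='.' (+3 fires, +5 burnt)
Step 7: cell (3,0)='.' (+1 fires, +3 burnt)
Step 8: cell (3,0)='.' (+1 fires, +1 burnt)
Step 9: cell (3,0)='.' (+0 fires, +1 burnt)
  fire out at step 9

2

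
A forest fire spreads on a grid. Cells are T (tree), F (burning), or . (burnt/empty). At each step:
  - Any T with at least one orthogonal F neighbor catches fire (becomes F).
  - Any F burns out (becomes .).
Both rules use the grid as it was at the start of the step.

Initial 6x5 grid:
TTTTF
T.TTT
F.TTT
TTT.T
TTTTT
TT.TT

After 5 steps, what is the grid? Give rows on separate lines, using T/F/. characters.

Step 1: 4 trees catch fire, 2 burn out
  TTTF.
  F.TTF
  ..TTT
  FTT.T
  TTTTT
  TT.TT
Step 2: 6 trees catch fire, 4 burn out
  FTF..
  ..TF.
  ..TTF
  .FT.T
  FTTTT
  TT.TT
Step 3: 7 trees catch fire, 6 burn out
  .F...
  ..F..
  ..TF.
  ..F.F
  .FTTT
  FT.TT
Step 4: 4 trees catch fire, 7 burn out
  .....
  .....
  ..F..
  .....
  ..FTF
  .F.TT
Step 5: 2 trees catch fire, 4 burn out
  .....
  .....
  .....
  .....
  ...F.
  ...TF

.....
.....
.....
.....
...F.
...TF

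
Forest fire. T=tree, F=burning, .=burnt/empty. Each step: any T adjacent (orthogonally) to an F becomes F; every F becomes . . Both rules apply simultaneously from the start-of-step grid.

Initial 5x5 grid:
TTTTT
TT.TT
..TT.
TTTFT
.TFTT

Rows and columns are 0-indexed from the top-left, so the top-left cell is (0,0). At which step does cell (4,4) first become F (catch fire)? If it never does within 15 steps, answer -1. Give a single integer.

Step 1: cell (4,4)='T' (+5 fires, +2 burnt)
Step 2: cell (4,4)='F' (+4 fires, +5 burnt)
  -> target ignites at step 2
Step 3: cell (4,4)='.' (+3 fires, +4 burnt)
Step 4: cell (4,4)='.' (+2 fires, +3 burnt)
Step 5: cell (4,4)='.' (+1 fires, +2 burnt)
Step 6: cell (4,4)='.' (+2 fires, +1 burnt)
Step 7: cell (4,4)='.' (+1 fires, +2 burnt)
Step 8: cell (4,4)='.' (+0 fires, +1 burnt)
  fire out at step 8

2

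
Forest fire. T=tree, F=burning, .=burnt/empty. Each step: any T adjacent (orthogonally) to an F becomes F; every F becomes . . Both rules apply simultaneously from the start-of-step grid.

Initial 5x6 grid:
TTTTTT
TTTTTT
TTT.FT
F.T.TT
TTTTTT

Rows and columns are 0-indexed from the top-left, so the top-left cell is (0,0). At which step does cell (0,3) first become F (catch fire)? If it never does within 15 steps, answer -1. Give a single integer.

Step 1: cell (0,3)='T' (+5 fires, +2 burnt)
Step 2: cell (0,3)='T' (+8 fires, +5 burnt)
Step 3: cell (0,3)='F' (+9 fires, +8 burnt)
  -> target ignites at step 3
Step 4: cell (0,3)='.' (+3 fires, +9 burnt)
Step 5: cell (0,3)='.' (+0 fires, +3 burnt)
  fire out at step 5

3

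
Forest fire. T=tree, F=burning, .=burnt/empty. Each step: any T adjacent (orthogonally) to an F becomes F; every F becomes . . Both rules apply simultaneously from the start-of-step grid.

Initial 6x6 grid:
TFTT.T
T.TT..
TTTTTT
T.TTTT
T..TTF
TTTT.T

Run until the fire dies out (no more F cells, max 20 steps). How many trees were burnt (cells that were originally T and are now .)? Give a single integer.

Answer: 25

Derivation:
Step 1: +5 fires, +2 burnt (F count now 5)
Step 2: +6 fires, +5 burnt (F count now 6)
Step 3: +6 fires, +6 burnt (F count now 6)
Step 4: +5 fires, +6 burnt (F count now 5)
Step 5: +2 fires, +5 burnt (F count now 2)
Step 6: +1 fires, +2 burnt (F count now 1)
Step 7: +0 fires, +1 burnt (F count now 0)
Fire out after step 7
Initially T: 26, now '.': 35
Total burnt (originally-T cells now '.'): 25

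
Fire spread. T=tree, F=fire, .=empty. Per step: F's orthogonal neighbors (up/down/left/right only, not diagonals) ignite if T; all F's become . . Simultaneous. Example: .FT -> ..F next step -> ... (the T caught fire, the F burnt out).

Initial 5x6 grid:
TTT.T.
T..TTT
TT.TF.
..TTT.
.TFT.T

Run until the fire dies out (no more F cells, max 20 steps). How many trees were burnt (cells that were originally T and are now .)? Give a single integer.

Answer: 10

Derivation:
Step 1: +6 fires, +2 burnt (F count now 6)
Step 2: +4 fires, +6 burnt (F count now 4)
Step 3: +0 fires, +4 burnt (F count now 0)
Fire out after step 3
Initially T: 17, now '.': 23
Total burnt (originally-T cells now '.'): 10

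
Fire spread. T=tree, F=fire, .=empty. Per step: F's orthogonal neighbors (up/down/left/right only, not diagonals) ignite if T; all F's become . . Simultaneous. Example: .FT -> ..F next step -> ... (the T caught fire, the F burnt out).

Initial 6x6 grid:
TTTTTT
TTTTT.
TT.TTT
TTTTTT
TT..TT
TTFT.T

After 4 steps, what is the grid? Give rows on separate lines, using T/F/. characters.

Step 1: 2 trees catch fire, 1 burn out
  TTTTTT
  TTTTT.
  TT.TTT
  TTTTTT
  TT..TT
  TF.F.T
Step 2: 2 trees catch fire, 2 burn out
  TTTTTT
  TTTTT.
  TT.TTT
  TTTTTT
  TF..TT
  F....T
Step 3: 2 trees catch fire, 2 burn out
  TTTTTT
  TTTTT.
  TT.TTT
  TFTTTT
  F...TT
  .....T
Step 4: 3 trees catch fire, 2 burn out
  TTTTTT
  TTTTT.
  TF.TTT
  F.FTTT
  ....TT
  .....T

TTTTTT
TTTTT.
TF.TTT
F.FTTT
....TT
.....T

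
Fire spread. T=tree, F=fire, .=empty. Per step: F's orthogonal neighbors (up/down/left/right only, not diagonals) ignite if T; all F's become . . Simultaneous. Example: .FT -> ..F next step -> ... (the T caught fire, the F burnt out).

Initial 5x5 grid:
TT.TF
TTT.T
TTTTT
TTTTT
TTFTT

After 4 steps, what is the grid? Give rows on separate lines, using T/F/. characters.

Step 1: 5 trees catch fire, 2 burn out
  TT.F.
  TTT.F
  TTTTT
  TTFTT
  TF.FT
Step 2: 6 trees catch fire, 5 burn out
  TT...
  TTT..
  TTFTF
  TF.FT
  F...F
Step 3: 5 trees catch fire, 6 burn out
  TT...
  TTF..
  TF.F.
  F...F
  .....
Step 4: 2 trees catch fire, 5 burn out
  TT...
  TF...
  F....
  .....
  .....

TT...
TF...
F....
.....
.....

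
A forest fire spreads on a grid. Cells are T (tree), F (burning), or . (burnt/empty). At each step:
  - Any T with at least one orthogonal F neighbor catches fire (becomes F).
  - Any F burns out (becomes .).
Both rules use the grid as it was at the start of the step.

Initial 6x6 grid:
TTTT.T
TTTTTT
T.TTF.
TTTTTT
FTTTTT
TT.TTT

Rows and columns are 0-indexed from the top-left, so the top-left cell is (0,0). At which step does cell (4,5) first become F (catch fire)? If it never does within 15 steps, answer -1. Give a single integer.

Step 1: cell (4,5)='T' (+6 fires, +2 burnt)
Step 2: cell (4,5)='T' (+10 fires, +6 burnt)
Step 3: cell (4,5)='F' (+8 fires, +10 burnt)
  -> target ignites at step 3
Step 4: cell (4,5)='.' (+5 fires, +8 burnt)
Step 5: cell (4,5)='.' (+1 fires, +5 burnt)
Step 6: cell (4,5)='.' (+0 fires, +1 burnt)
  fire out at step 6

3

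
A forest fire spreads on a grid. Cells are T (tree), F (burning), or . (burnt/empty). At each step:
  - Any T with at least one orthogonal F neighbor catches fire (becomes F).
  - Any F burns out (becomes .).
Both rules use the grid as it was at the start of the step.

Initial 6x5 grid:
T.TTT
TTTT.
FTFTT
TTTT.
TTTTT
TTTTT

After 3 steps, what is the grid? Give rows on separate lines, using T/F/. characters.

Step 1: 6 trees catch fire, 2 burn out
  T.TTT
  FTFT.
  .F.FT
  FTFT.
  TTTTT
  TTTTT
Step 2: 9 trees catch fire, 6 burn out
  F.FTT
  .F.F.
  ....F
  .F.F.
  FTFTT
  TTTTT
Step 3: 5 trees catch fire, 9 burn out
  ...FT
  .....
  .....
  .....
  .F.FT
  FTFTT

...FT
.....
.....
.....
.F.FT
FTFTT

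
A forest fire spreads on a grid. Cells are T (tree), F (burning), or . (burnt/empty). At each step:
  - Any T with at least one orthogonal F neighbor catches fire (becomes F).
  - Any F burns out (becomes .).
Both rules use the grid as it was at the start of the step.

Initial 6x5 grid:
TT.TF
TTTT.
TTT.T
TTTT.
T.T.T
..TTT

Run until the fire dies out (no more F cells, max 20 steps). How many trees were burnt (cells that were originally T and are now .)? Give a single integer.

Answer: 20

Derivation:
Step 1: +1 fires, +1 burnt (F count now 1)
Step 2: +1 fires, +1 burnt (F count now 1)
Step 3: +1 fires, +1 burnt (F count now 1)
Step 4: +2 fires, +1 burnt (F count now 2)
Step 5: +4 fires, +2 burnt (F count now 4)
Step 6: +5 fires, +4 burnt (F count now 5)
Step 7: +2 fires, +5 burnt (F count now 2)
Step 8: +2 fires, +2 burnt (F count now 2)
Step 9: +1 fires, +2 burnt (F count now 1)
Step 10: +1 fires, +1 burnt (F count now 1)
Step 11: +0 fires, +1 burnt (F count now 0)
Fire out after step 11
Initially T: 21, now '.': 29
Total burnt (originally-T cells now '.'): 20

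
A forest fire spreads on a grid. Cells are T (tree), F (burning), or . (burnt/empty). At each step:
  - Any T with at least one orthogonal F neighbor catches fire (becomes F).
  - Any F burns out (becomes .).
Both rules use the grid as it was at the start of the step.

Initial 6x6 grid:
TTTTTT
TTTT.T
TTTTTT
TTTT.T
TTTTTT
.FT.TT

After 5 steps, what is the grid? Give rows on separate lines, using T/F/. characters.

Step 1: 2 trees catch fire, 1 burn out
  TTTTTT
  TTTT.T
  TTTTTT
  TTTT.T
  TFTTTT
  ..F.TT
Step 2: 3 trees catch fire, 2 burn out
  TTTTTT
  TTTT.T
  TTTTTT
  TFTT.T
  F.FTTT
  ....TT
Step 3: 4 trees catch fire, 3 burn out
  TTTTTT
  TTTT.T
  TFTTTT
  F.FT.T
  ...FTT
  ....TT
Step 4: 5 trees catch fire, 4 burn out
  TTTTTT
  TFTT.T
  F.FTTT
  ...F.T
  ....FT
  ....TT
Step 5: 6 trees catch fire, 5 burn out
  TFTTTT
  F.FT.T
  ...FTT
  .....T
  .....F
  ....FT

TFTTTT
F.FT.T
...FTT
.....T
.....F
....FT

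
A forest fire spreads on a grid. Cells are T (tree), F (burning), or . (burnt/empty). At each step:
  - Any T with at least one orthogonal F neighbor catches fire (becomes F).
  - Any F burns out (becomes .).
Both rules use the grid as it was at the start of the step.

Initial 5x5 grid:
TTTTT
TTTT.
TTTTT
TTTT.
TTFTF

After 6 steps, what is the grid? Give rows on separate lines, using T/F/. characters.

Step 1: 3 trees catch fire, 2 burn out
  TTTTT
  TTTT.
  TTTTT
  TTFT.
  TF.F.
Step 2: 4 trees catch fire, 3 burn out
  TTTTT
  TTTT.
  TTFTT
  TF.F.
  F....
Step 3: 4 trees catch fire, 4 burn out
  TTTTT
  TTFT.
  TF.FT
  F....
  .....
Step 4: 5 trees catch fire, 4 burn out
  TTFTT
  TF.F.
  F...F
  .....
  .....
Step 5: 3 trees catch fire, 5 burn out
  TF.FT
  F....
  .....
  .....
  .....
Step 6: 2 trees catch fire, 3 burn out
  F...F
  .....
  .....
  .....
  .....

F...F
.....
.....
.....
.....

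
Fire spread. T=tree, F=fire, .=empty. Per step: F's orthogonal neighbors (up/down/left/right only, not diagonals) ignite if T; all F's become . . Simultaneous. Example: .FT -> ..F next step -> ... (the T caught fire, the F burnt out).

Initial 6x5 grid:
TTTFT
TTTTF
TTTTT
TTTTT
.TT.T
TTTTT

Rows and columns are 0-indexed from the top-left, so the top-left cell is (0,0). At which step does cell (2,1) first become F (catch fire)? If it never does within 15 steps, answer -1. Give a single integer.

Step 1: cell (2,1)='T' (+4 fires, +2 burnt)
Step 2: cell (2,1)='T' (+4 fires, +4 burnt)
Step 3: cell (2,1)='T' (+5 fires, +4 burnt)
Step 4: cell (2,1)='F' (+4 fires, +5 burnt)
  -> target ignites at step 4
Step 5: cell (2,1)='.' (+4 fires, +4 burnt)
Step 6: cell (2,1)='.' (+3 fires, +4 burnt)
Step 7: cell (2,1)='.' (+1 fires, +3 burnt)
Step 8: cell (2,1)='.' (+1 fires, +1 burnt)
Step 9: cell (2,1)='.' (+0 fires, +1 burnt)
  fire out at step 9

4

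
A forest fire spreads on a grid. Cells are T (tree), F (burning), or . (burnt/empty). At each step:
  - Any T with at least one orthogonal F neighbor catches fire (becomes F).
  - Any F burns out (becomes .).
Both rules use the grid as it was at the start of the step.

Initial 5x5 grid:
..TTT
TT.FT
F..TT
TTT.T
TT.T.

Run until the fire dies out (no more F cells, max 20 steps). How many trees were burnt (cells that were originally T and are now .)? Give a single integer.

Answer: 14

Derivation:
Step 1: +5 fires, +2 burnt (F count now 5)
Step 2: +6 fires, +5 burnt (F count now 6)
Step 3: +3 fires, +6 burnt (F count now 3)
Step 4: +0 fires, +3 burnt (F count now 0)
Fire out after step 4
Initially T: 15, now '.': 24
Total burnt (originally-T cells now '.'): 14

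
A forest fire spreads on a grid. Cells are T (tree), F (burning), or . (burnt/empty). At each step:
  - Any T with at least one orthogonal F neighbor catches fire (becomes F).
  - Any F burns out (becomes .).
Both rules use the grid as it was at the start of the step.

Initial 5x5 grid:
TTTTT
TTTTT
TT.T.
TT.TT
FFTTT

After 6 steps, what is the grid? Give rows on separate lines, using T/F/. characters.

Step 1: 3 trees catch fire, 2 burn out
  TTTTT
  TTTTT
  TT.T.
  FF.TT
  ..FTT
Step 2: 3 trees catch fire, 3 burn out
  TTTTT
  TTTTT
  FF.T.
  ...TT
  ...FT
Step 3: 4 trees catch fire, 3 burn out
  TTTTT
  FFTTT
  ...T.
  ...FT
  ....F
Step 4: 5 trees catch fire, 4 burn out
  FFTTT
  ..FTT
  ...F.
  ....F
  .....
Step 5: 2 trees catch fire, 5 burn out
  ..FTT
  ...FT
  .....
  .....
  .....
Step 6: 2 trees catch fire, 2 burn out
  ...FT
  ....F
  .....
  .....
  .....

...FT
....F
.....
.....
.....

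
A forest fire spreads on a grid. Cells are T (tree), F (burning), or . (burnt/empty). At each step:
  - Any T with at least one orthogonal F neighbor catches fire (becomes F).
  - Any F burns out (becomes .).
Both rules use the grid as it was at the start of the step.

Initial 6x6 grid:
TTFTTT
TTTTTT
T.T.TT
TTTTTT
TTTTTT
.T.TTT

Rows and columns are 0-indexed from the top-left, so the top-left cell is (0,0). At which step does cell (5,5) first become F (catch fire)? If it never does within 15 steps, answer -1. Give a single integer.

Step 1: cell (5,5)='T' (+3 fires, +1 burnt)
Step 2: cell (5,5)='T' (+5 fires, +3 burnt)
Step 3: cell (5,5)='T' (+4 fires, +5 burnt)
Step 4: cell (5,5)='T' (+6 fires, +4 burnt)
Step 5: cell (5,5)='T' (+5 fires, +6 burnt)
Step 6: cell (5,5)='T' (+5 fires, +5 burnt)
Step 7: cell (5,5)='T' (+2 fires, +5 burnt)
Step 8: cell (5,5)='F' (+1 fires, +2 burnt)
  -> target ignites at step 8
Step 9: cell (5,5)='.' (+0 fires, +1 burnt)
  fire out at step 9

8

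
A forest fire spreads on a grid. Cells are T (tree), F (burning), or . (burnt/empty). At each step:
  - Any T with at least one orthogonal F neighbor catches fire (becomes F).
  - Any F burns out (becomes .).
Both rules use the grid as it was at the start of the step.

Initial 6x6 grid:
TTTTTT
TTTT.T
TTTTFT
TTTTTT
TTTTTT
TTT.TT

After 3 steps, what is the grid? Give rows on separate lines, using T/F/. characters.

Step 1: 3 trees catch fire, 1 burn out
  TTTTTT
  TTTT.T
  TTTF.F
  TTTTFT
  TTTTTT
  TTT.TT
Step 2: 6 trees catch fire, 3 burn out
  TTTTTT
  TTTF.F
  TTF...
  TTTF.F
  TTTTFT
  TTT.TT
Step 3: 8 trees catch fire, 6 burn out
  TTTFTF
  TTF...
  TF....
  TTF...
  TTTF.F
  TTT.FT

TTTFTF
TTF...
TF....
TTF...
TTTF.F
TTT.FT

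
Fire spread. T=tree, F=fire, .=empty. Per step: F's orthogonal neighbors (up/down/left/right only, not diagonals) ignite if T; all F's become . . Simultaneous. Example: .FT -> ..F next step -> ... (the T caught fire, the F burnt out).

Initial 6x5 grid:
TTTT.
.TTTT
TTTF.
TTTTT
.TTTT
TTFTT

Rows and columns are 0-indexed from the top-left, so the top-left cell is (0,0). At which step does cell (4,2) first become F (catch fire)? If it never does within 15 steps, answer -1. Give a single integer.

Step 1: cell (4,2)='F' (+6 fires, +2 burnt)
  -> target ignites at step 1
Step 2: cell (4,2)='.' (+10 fires, +6 burnt)
Step 3: cell (4,2)='.' (+5 fires, +10 burnt)
Step 4: cell (4,2)='.' (+2 fires, +5 burnt)
Step 5: cell (4,2)='.' (+1 fires, +2 burnt)
Step 6: cell (4,2)='.' (+0 fires, +1 burnt)
  fire out at step 6

1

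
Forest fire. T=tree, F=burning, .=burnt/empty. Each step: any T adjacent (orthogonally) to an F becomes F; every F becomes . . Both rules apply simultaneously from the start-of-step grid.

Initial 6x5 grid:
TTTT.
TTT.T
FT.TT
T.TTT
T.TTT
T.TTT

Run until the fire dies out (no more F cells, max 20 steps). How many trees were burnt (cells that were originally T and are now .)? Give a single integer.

Step 1: +3 fires, +1 burnt (F count now 3)
Step 2: +3 fires, +3 burnt (F count now 3)
Step 3: +3 fires, +3 burnt (F count now 3)
Step 4: +1 fires, +3 burnt (F count now 1)
Step 5: +1 fires, +1 burnt (F count now 1)
Step 6: +0 fires, +1 burnt (F count now 0)
Fire out after step 6
Initially T: 23, now '.': 18
Total burnt (originally-T cells now '.'): 11

Answer: 11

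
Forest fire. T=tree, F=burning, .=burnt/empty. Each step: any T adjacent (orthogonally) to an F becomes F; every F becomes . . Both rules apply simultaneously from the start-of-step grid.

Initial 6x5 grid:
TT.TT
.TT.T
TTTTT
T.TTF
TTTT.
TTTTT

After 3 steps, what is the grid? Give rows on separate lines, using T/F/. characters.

Step 1: 2 trees catch fire, 1 burn out
  TT.TT
  .TT.T
  TTTTF
  T.TF.
  TTTT.
  TTTTT
Step 2: 4 trees catch fire, 2 burn out
  TT.TT
  .TT.F
  TTTF.
  T.F..
  TTTF.
  TTTTT
Step 3: 4 trees catch fire, 4 burn out
  TT.TF
  .TT..
  TTF..
  T....
  TTF..
  TTTFT

TT.TF
.TT..
TTF..
T....
TTF..
TTTFT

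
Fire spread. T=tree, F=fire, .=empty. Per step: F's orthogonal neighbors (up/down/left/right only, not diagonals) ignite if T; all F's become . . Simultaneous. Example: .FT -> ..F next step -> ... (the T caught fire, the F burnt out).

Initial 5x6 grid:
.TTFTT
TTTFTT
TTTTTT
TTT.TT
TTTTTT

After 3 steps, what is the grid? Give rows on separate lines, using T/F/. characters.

Step 1: 5 trees catch fire, 2 burn out
  .TF.FT
  TTF.FT
  TTTFTT
  TTT.TT
  TTTTTT
Step 2: 6 trees catch fire, 5 burn out
  .F...F
  TF...F
  TTF.FT
  TTT.TT
  TTTTTT
Step 3: 5 trees catch fire, 6 burn out
  ......
  F.....
  TF...F
  TTF.FT
  TTTTTT

......
F.....
TF...F
TTF.FT
TTTTTT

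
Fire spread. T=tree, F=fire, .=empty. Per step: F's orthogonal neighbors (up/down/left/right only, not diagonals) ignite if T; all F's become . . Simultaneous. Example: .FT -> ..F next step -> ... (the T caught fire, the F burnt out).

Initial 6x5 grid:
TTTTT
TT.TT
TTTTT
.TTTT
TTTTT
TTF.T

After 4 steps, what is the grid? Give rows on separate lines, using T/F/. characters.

Step 1: 2 trees catch fire, 1 burn out
  TTTTT
  TT.TT
  TTTTT
  .TTTT
  TTFTT
  TF..T
Step 2: 4 trees catch fire, 2 burn out
  TTTTT
  TT.TT
  TTTTT
  .TFTT
  TF.FT
  F...T
Step 3: 5 trees catch fire, 4 burn out
  TTTTT
  TT.TT
  TTFTT
  .F.FT
  F...F
  ....T
Step 4: 4 trees catch fire, 5 burn out
  TTTTT
  TT.TT
  TF.FT
  ....F
  .....
  ....F

TTTTT
TT.TT
TF.FT
....F
.....
....F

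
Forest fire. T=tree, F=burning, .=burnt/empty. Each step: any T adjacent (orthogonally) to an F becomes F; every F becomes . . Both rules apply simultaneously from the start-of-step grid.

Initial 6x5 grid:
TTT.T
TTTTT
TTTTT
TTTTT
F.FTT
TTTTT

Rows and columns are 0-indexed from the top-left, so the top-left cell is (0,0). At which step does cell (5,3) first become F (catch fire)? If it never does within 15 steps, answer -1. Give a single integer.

Step 1: cell (5,3)='T' (+5 fires, +2 burnt)
Step 2: cell (5,3)='F' (+7 fires, +5 burnt)
  -> target ignites at step 2
Step 3: cell (5,3)='.' (+6 fires, +7 burnt)
Step 4: cell (5,3)='.' (+5 fires, +6 burnt)
Step 5: cell (5,3)='.' (+2 fires, +5 burnt)
Step 6: cell (5,3)='.' (+1 fires, +2 burnt)
Step 7: cell (5,3)='.' (+0 fires, +1 burnt)
  fire out at step 7

2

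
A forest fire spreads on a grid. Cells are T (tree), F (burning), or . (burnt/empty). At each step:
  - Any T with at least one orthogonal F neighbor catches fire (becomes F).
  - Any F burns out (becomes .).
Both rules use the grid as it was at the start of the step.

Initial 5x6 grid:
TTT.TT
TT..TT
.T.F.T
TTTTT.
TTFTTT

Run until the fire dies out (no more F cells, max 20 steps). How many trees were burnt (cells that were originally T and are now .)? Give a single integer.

Step 1: +4 fires, +2 burnt (F count now 4)
Step 2: +4 fires, +4 burnt (F count now 4)
Step 3: +3 fires, +4 burnt (F count now 3)
Step 4: +1 fires, +3 burnt (F count now 1)
Step 5: +2 fires, +1 burnt (F count now 2)
Step 6: +2 fires, +2 burnt (F count now 2)
Step 7: +0 fires, +2 burnt (F count now 0)
Fire out after step 7
Initially T: 21, now '.': 25
Total burnt (originally-T cells now '.'): 16

Answer: 16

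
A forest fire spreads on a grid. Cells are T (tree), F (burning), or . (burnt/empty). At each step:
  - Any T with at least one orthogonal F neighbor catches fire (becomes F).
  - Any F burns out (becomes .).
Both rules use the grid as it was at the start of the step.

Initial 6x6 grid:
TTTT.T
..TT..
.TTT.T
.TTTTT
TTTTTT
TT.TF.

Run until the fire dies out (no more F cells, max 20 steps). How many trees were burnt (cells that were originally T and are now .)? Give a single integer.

Step 1: +2 fires, +1 burnt (F count now 2)
Step 2: +3 fires, +2 burnt (F count now 3)
Step 3: +3 fires, +3 burnt (F count now 3)
Step 4: +4 fires, +3 burnt (F count now 4)
Step 5: +5 fires, +4 burnt (F count now 5)
Step 6: +4 fires, +5 burnt (F count now 4)
Step 7: +1 fires, +4 burnt (F count now 1)
Step 8: +1 fires, +1 burnt (F count now 1)
Step 9: +1 fires, +1 burnt (F count now 1)
Step 10: +0 fires, +1 burnt (F count now 0)
Fire out after step 10
Initially T: 25, now '.': 35
Total burnt (originally-T cells now '.'): 24

Answer: 24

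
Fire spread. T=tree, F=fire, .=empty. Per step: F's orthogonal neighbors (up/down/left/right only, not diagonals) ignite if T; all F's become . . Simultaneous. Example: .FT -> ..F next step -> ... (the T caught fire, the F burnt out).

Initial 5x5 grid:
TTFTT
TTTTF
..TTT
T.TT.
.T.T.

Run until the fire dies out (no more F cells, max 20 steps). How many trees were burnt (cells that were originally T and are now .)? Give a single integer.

Answer: 14

Derivation:
Step 1: +6 fires, +2 burnt (F count now 6)
Step 2: +4 fires, +6 burnt (F count now 4)
Step 3: +3 fires, +4 burnt (F count now 3)
Step 4: +1 fires, +3 burnt (F count now 1)
Step 5: +0 fires, +1 burnt (F count now 0)
Fire out after step 5
Initially T: 16, now '.': 23
Total burnt (originally-T cells now '.'): 14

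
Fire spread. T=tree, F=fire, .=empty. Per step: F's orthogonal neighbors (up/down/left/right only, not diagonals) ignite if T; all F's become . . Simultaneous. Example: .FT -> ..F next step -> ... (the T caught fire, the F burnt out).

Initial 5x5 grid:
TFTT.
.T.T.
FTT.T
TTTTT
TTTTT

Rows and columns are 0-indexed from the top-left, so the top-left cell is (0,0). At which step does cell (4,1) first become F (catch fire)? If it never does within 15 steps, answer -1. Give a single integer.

Step 1: cell (4,1)='T' (+5 fires, +2 burnt)
Step 2: cell (4,1)='T' (+4 fires, +5 burnt)
Step 3: cell (4,1)='F' (+3 fires, +4 burnt)
  -> target ignites at step 3
Step 4: cell (4,1)='.' (+2 fires, +3 burnt)
Step 5: cell (4,1)='.' (+2 fires, +2 burnt)
Step 6: cell (4,1)='.' (+2 fires, +2 burnt)
Step 7: cell (4,1)='.' (+0 fires, +2 burnt)
  fire out at step 7

3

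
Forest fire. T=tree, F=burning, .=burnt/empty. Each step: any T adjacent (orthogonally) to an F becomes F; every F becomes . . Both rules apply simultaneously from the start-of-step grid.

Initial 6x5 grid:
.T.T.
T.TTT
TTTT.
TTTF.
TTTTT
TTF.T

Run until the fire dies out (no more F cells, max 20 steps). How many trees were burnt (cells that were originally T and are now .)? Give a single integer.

Answer: 20

Derivation:
Step 1: +5 fires, +2 burnt (F count now 5)
Step 2: +6 fires, +5 burnt (F count now 6)
Step 3: +7 fires, +6 burnt (F count now 7)
Step 4: +1 fires, +7 burnt (F count now 1)
Step 5: +1 fires, +1 burnt (F count now 1)
Step 6: +0 fires, +1 burnt (F count now 0)
Fire out after step 6
Initially T: 21, now '.': 29
Total burnt (originally-T cells now '.'): 20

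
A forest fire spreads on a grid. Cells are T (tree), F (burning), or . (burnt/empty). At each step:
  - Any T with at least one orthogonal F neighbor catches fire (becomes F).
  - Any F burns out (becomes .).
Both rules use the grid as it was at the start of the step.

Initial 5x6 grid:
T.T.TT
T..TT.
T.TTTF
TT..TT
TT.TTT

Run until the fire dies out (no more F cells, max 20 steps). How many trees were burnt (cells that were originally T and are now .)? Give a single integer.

Answer: 12

Derivation:
Step 1: +2 fires, +1 burnt (F count now 2)
Step 2: +4 fires, +2 burnt (F count now 4)
Step 3: +4 fires, +4 burnt (F count now 4)
Step 4: +2 fires, +4 burnt (F count now 2)
Step 5: +0 fires, +2 burnt (F count now 0)
Fire out after step 5
Initially T: 20, now '.': 22
Total burnt (originally-T cells now '.'): 12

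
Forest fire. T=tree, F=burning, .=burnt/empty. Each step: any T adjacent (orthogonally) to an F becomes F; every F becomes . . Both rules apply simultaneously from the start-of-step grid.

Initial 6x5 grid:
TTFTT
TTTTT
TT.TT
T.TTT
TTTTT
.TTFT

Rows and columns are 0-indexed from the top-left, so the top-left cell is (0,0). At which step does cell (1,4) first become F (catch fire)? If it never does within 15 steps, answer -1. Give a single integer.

Step 1: cell (1,4)='T' (+6 fires, +2 burnt)
Step 2: cell (1,4)='T' (+8 fires, +6 burnt)
Step 3: cell (1,4)='F' (+7 fires, +8 burnt)
  -> target ignites at step 3
Step 4: cell (1,4)='.' (+3 fires, +7 burnt)
Step 5: cell (1,4)='.' (+1 fires, +3 burnt)
Step 6: cell (1,4)='.' (+0 fires, +1 burnt)
  fire out at step 6

3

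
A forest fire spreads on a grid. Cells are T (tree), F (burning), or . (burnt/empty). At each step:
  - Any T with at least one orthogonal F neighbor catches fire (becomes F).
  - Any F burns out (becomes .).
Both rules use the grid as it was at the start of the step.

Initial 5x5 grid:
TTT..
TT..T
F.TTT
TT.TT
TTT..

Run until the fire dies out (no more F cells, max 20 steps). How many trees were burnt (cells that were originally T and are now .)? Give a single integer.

Step 1: +2 fires, +1 burnt (F count now 2)
Step 2: +4 fires, +2 burnt (F count now 4)
Step 3: +2 fires, +4 burnt (F count now 2)
Step 4: +2 fires, +2 burnt (F count now 2)
Step 5: +0 fires, +2 burnt (F count now 0)
Fire out after step 5
Initially T: 16, now '.': 19
Total burnt (originally-T cells now '.'): 10

Answer: 10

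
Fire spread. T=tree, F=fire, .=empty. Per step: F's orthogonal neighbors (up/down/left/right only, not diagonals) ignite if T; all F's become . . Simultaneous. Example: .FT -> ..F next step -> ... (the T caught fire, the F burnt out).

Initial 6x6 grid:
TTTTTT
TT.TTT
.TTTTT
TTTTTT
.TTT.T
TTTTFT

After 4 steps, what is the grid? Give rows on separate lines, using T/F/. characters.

Step 1: 2 trees catch fire, 1 burn out
  TTTTTT
  TT.TTT
  .TTTTT
  TTTTTT
  .TTT.T
  TTTF.F
Step 2: 3 trees catch fire, 2 burn out
  TTTTTT
  TT.TTT
  .TTTTT
  TTTTTT
  .TTF.F
  TTF...
Step 3: 4 trees catch fire, 3 burn out
  TTTTTT
  TT.TTT
  .TTTTT
  TTTFTF
  .TF...
  TF....
Step 4: 6 trees catch fire, 4 burn out
  TTTTTT
  TT.TTT
  .TTFTF
  TTF.F.
  .F....
  F.....

TTTTTT
TT.TTT
.TTFTF
TTF.F.
.F....
F.....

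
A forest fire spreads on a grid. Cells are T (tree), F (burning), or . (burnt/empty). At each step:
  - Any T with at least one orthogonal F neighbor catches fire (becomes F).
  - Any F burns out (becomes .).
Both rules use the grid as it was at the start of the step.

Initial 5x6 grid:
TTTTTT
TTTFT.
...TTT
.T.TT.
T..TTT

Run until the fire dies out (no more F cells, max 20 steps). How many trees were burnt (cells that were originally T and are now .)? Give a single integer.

Answer: 18

Derivation:
Step 1: +4 fires, +1 burnt (F count now 4)
Step 2: +5 fires, +4 burnt (F count now 5)
Step 3: +6 fires, +5 burnt (F count now 6)
Step 4: +2 fires, +6 burnt (F count now 2)
Step 5: +1 fires, +2 burnt (F count now 1)
Step 6: +0 fires, +1 burnt (F count now 0)
Fire out after step 6
Initially T: 20, now '.': 28
Total burnt (originally-T cells now '.'): 18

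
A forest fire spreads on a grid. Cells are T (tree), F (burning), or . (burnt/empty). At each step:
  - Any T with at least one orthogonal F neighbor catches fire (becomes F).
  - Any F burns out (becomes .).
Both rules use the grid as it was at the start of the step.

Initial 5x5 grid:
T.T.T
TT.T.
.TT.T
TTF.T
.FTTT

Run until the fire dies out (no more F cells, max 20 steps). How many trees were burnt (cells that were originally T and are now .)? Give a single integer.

Step 1: +3 fires, +2 burnt (F count now 3)
Step 2: +3 fires, +3 burnt (F count now 3)
Step 3: +2 fires, +3 burnt (F count now 2)
Step 4: +2 fires, +2 burnt (F count now 2)
Step 5: +2 fires, +2 burnt (F count now 2)
Step 6: +0 fires, +2 burnt (F count now 0)
Fire out after step 6
Initially T: 15, now '.': 22
Total burnt (originally-T cells now '.'): 12

Answer: 12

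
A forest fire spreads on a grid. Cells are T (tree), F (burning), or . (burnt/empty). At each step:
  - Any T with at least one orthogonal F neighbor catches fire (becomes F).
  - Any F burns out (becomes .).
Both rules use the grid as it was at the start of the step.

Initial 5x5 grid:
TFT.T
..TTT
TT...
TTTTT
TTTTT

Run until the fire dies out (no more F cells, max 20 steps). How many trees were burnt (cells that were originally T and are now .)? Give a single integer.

Answer: 6

Derivation:
Step 1: +2 fires, +1 burnt (F count now 2)
Step 2: +1 fires, +2 burnt (F count now 1)
Step 3: +1 fires, +1 burnt (F count now 1)
Step 4: +1 fires, +1 burnt (F count now 1)
Step 5: +1 fires, +1 burnt (F count now 1)
Step 6: +0 fires, +1 burnt (F count now 0)
Fire out after step 6
Initially T: 18, now '.': 13
Total burnt (originally-T cells now '.'): 6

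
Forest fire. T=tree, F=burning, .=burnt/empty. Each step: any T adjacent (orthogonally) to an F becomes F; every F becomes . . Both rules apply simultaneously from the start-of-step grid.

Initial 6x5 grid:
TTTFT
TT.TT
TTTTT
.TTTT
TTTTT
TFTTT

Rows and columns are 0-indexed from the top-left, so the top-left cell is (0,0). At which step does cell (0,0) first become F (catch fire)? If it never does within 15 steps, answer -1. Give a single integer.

Step 1: cell (0,0)='T' (+6 fires, +2 burnt)
Step 2: cell (0,0)='T' (+7 fires, +6 burnt)
Step 3: cell (0,0)='F' (+9 fires, +7 burnt)
  -> target ignites at step 3
Step 4: cell (0,0)='.' (+4 fires, +9 burnt)
Step 5: cell (0,0)='.' (+0 fires, +4 burnt)
  fire out at step 5

3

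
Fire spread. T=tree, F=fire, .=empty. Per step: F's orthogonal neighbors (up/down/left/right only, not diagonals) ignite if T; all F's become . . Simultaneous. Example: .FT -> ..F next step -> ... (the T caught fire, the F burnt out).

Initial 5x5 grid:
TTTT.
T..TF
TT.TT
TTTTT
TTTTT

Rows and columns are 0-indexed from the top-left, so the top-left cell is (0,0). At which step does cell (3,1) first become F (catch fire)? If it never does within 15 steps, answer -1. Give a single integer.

Step 1: cell (3,1)='T' (+2 fires, +1 burnt)
Step 2: cell (3,1)='T' (+3 fires, +2 burnt)
Step 3: cell (3,1)='T' (+3 fires, +3 burnt)
Step 4: cell (3,1)='T' (+3 fires, +3 burnt)
Step 5: cell (3,1)='F' (+3 fires, +3 burnt)
  -> target ignites at step 5
Step 6: cell (3,1)='.' (+4 fires, +3 burnt)
Step 7: cell (3,1)='.' (+2 fires, +4 burnt)
Step 8: cell (3,1)='.' (+0 fires, +2 burnt)
  fire out at step 8

5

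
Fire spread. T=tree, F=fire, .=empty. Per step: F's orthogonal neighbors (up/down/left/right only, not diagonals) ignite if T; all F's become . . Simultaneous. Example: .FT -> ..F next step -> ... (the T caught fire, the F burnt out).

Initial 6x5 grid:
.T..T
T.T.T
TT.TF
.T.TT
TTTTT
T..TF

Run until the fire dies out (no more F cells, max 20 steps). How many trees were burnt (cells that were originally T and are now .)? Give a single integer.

Answer: 16

Derivation:
Step 1: +5 fires, +2 burnt (F count now 5)
Step 2: +3 fires, +5 burnt (F count now 3)
Step 3: +1 fires, +3 burnt (F count now 1)
Step 4: +1 fires, +1 burnt (F count now 1)
Step 5: +2 fires, +1 burnt (F count now 2)
Step 6: +2 fires, +2 burnt (F count now 2)
Step 7: +1 fires, +2 burnt (F count now 1)
Step 8: +1 fires, +1 burnt (F count now 1)
Step 9: +0 fires, +1 burnt (F count now 0)
Fire out after step 9
Initially T: 18, now '.': 28
Total burnt (originally-T cells now '.'): 16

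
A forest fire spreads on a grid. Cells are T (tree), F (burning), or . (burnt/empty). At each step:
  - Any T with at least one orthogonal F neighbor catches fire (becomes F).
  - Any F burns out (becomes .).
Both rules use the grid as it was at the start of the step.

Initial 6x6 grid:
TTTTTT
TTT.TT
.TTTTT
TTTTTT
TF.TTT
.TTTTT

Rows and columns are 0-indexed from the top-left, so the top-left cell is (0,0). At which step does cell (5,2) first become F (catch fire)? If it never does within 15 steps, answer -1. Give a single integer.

Step 1: cell (5,2)='T' (+3 fires, +1 burnt)
Step 2: cell (5,2)='F' (+4 fires, +3 burnt)
  -> target ignites at step 2
Step 3: cell (5,2)='.' (+4 fires, +4 burnt)
Step 4: cell (5,2)='.' (+7 fires, +4 burnt)
Step 5: cell (5,2)='.' (+6 fires, +7 burnt)
Step 6: cell (5,2)='.' (+4 fires, +6 burnt)
Step 7: cell (5,2)='.' (+2 fires, +4 burnt)
Step 8: cell (5,2)='.' (+1 fires, +2 burnt)
Step 9: cell (5,2)='.' (+0 fires, +1 burnt)
  fire out at step 9

2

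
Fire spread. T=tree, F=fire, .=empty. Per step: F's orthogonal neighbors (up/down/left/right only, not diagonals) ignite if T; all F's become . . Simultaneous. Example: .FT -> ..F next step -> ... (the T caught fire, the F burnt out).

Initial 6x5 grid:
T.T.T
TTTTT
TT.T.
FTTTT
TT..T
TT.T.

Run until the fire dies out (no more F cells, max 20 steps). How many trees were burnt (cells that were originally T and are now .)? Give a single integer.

Answer: 20

Derivation:
Step 1: +3 fires, +1 burnt (F count now 3)
Step 2: +5 fires, +3 burnt (F count now 5)
Step 3: +4 fires, +5 burnt (F count now 4)
Step 4: +3 fires, +4 burnt (F count now 3)
Step 5: +3 fires, +3 burnt (F count now 3)
Step 6: +1 fires, +3 burnt (F count now 1)
Step 7: +1 fires, +1 burnt (F count now 1)
Step 8: +0 fires, +1 burnt (F count now 0)
Fire out after step 8
Initially T: 21, now '.': 29
Total burnt (originally-T cells now '.'): 20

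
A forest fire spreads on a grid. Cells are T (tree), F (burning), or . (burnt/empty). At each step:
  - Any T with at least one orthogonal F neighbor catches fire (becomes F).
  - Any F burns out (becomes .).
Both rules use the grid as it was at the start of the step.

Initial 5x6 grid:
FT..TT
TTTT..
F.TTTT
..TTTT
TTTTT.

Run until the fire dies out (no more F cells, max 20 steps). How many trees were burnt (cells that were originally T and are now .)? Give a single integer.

Answer: 18

Derivation:
Step 1: +2 fires, +2 burnt (F count now 2)
Step 2: +1 fires, +2 burnt (F count now 1)
Step 3: +1 fires, +1 burnt (F count now 1)
Step 4: +2 fires, +1 burnt (F count now 2)
Step 5: +2 fires, +2 burnt (F count now 2)
Step 6: +3 fires, +2 burnt (F count now 3)
Step 7: +4 fires, +3 burnt (F count now 4)
Step 8: +3 fires, +4 burnt (F count now 3)
Step 9: +0 fires, +3 burnt (F count now 0)
Fire out after step 9
Initially T: 20, now '.': 28
Total burnt (originally-T cells now '.'): 18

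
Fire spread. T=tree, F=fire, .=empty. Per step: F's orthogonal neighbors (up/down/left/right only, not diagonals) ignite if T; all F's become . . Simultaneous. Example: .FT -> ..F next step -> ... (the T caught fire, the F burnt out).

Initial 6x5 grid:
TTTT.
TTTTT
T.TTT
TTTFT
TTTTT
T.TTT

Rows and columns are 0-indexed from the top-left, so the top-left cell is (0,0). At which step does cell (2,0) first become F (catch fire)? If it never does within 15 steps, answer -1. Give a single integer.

Step 1: cell (2,0)='T' (+4 fires, +1 burnt)
Step 2: cell (2,0)='T' (+7 fires, +4 burnt)
Step 3: cell (2,0)='T' (+7 fires, +7 burnt)
Step 4: cell (2,0)='F' (+4 fires, +7 burnt)
  -> target ignites at step 4
Step 5: cell (2,0)='.' (+3 fires, +4 burnt)
Step 6: cell (2,0)='.' (+1 fires, +3 burnt)
Step 7: cell (2,0)='.' (+0 fires, +1 burnt)
  fire out at step 7

4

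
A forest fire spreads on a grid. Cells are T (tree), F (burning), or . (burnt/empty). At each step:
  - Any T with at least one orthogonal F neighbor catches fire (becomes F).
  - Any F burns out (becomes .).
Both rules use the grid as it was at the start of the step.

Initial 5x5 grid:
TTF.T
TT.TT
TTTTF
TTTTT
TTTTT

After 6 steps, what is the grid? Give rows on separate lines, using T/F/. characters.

Step 1: 4 trees catch fire, 2 burn out
  TF..T
  TT.TF
  TTTF.
  TTTTF
  TTTTT
Step 2: 7 trees catch fire, 4 burn out
  F...F
  TF.F.
  TTF..
  TTTF.
  TTTTF
Step 3: 4 trees catch fire, 7 burn out
  .....
  F....
  TF...
  TTF..
  TTTF.
Step 4: 3 trees catch fire, 4 burn out
  .....
  .....
  F....
  TF...
  TTF..
Step 5: 2 trees catch fire, 3 burn out
  .....
  .....
  .....
  F....
  TF...
Step 6: 1 trees catch fire, 2 burn out
  .....
  .....
  .....
  .....
  F....

.....
.....
.....
.....
F....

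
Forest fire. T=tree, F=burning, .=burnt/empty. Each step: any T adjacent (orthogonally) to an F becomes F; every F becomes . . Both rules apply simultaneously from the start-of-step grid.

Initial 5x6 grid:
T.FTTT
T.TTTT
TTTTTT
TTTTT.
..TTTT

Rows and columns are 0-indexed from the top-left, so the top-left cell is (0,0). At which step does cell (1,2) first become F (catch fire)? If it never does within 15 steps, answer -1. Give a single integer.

Step 1: cell (1,2)='F' (+2 fires, +1 burnt)
  -> target ignites at step 1
Step 2: cell (1,2)='.' (+3 fires, +2 burnt)
Step 3: cell (1,2)='.' (+5 fires, +3 burnt)
Step 4: cell (1,2)='.' (+6 fires, +5 burnt)
Step 5: cell (1,2)='.' (+5 fires, +6 burnt)
Step 6: cell (1,2)='.' (+2 fires, +5 burnt)
Step 7: cell (1,2)='.' (+1 fires, +2 burnt)
Step 8: cell (1,2)='.' (+0 fires, +1 burnt)
  fire out at step 8

1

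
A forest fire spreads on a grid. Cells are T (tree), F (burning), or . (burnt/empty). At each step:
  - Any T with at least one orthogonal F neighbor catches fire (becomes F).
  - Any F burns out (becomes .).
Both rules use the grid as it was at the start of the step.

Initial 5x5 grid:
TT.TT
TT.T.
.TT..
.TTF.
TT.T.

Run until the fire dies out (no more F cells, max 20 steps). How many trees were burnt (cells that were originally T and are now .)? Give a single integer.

Answer: 11

Derivation:
Step 1: +2 fires, +1 burnt (F count now 2)
Step 2: +2 fires, +2 burnt (F count now 2)
Step 3: +2 fires, +2 burnt (F count now 2)
Step 4: +2 fires, +2 burnt (F count now 2)
Step 5: +2 fires, +2 burnt (F count now 2)
Step 6: +1 fires, +2 burnt (F count now 1)
Step 7: +0 fires, +1 burnt (F count now 0)
Fire out after step 7
Initially T: 14, now '.': 22
Total burnt (originally-T cells now '.'): 11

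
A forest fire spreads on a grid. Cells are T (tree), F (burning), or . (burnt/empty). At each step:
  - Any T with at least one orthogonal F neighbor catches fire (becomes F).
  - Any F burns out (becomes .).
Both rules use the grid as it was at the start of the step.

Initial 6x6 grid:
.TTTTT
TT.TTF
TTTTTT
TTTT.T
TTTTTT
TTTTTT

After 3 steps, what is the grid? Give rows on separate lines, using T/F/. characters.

Step 1: 3 trees catch fire, 1 burn out
  .TTTTF
  TT.TF.
  TTTTTF
  TTTT.T
  TTTTTT
  TTTTTT
Step 2: 4 trees catch fire, 3 burn out
  .TTTF.
  TT.F..
  TTTTF.
  TTTT.F
  TTTTTT
  TTTTTT
Step 3: 3 trees catch fire, 4 burn out
  .TTF..
  TT....
  TTTF..
  TTTT..
  TTTTTF
  TTTTTT

.TTF..
TT....
TTTF..
TTTT..
TTTTTF
TTTTTT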